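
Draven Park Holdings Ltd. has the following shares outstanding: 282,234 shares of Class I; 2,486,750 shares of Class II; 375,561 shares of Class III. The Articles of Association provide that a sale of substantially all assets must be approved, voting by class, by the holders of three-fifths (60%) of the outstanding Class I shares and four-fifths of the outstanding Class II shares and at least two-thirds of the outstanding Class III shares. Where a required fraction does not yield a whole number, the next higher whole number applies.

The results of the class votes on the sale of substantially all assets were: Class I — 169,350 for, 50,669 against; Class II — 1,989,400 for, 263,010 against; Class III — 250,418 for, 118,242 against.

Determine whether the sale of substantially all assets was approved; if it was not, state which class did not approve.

Class I: 3/5 of 282234 = 169340.40, rounded up to 169341; 169,341 required, 169,350 in favor — approved.
Class II: 4/5 of 2486750 = 1989400; 1,989,400 required, 1,989,400 in favor — approved.
Class III: 2/3 of 375561 = 250374; 250,374 required, 250,418 in favor — approved.

Approved — every class gave the required vote.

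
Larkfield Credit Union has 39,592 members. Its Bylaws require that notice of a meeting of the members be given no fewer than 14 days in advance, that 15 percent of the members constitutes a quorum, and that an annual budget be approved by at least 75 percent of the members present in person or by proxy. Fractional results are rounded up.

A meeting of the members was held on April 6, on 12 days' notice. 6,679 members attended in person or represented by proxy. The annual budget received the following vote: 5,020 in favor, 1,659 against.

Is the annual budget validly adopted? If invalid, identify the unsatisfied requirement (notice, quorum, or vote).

Invalid — notice requirement not satisfied.

Notice: 12 days given; 14 required. Not satisfied.
Quorum: 15% of 39,592 = 5,938.80, rounded up to 5,939; 6,679 present. Satisfied.
Vote: requires three-fourths of those present (6,679); 3/4 of 6679 = 5009.25, rounded up to 5010, so 5,010 needed; 5,020 in favor. Satisfied.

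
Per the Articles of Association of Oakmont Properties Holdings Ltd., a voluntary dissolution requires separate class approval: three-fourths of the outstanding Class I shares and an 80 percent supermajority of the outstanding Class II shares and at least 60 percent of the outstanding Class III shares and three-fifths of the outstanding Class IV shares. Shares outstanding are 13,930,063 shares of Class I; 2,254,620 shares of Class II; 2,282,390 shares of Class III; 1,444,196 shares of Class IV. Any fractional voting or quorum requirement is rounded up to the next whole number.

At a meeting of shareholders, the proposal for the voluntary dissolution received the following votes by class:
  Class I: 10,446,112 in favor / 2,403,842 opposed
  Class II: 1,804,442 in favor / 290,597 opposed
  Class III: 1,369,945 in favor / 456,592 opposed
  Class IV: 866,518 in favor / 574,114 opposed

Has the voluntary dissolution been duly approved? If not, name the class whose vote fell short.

Class I: 3/4 of 13930063 = 10447547.25, rounded up to 10447548; 10,447,548 required, 10,446,112 in favor — not approved.
Class II: 4/5 of 2254620 = 1803696; 1,803,696 required, 1,804,442 in favor — approved.
Class III: 3/5 of 2282390 = 1369434; 1,369,434 required, 1,369,945 in favor — approved.
Class IV: 3/5 of 1444196 = 866517.60, rounded up to 866518; 866,518 required, 866,518 in favor — approved.

Not approved — the Class I shares did not give the required vote.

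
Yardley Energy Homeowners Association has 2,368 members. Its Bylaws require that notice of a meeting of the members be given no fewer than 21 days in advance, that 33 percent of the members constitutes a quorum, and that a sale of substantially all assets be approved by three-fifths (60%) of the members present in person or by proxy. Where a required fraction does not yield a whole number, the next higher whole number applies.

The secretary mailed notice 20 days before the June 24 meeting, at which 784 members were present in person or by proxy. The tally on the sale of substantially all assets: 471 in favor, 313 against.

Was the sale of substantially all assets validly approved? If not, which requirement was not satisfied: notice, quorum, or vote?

Invalid — notice requirement not satisfied.

Notice: 20 days given; 21 required. Not satisfied.
Quorum: 33% of 2,368 = 781.44, rounded up to 782; 784 present. Satisfied.
Vote: requires three-fifths of those present (784); 3/5 of 784 = 470.40, rounded up to 471, so 471 needed; 471 in favor. Satisfied.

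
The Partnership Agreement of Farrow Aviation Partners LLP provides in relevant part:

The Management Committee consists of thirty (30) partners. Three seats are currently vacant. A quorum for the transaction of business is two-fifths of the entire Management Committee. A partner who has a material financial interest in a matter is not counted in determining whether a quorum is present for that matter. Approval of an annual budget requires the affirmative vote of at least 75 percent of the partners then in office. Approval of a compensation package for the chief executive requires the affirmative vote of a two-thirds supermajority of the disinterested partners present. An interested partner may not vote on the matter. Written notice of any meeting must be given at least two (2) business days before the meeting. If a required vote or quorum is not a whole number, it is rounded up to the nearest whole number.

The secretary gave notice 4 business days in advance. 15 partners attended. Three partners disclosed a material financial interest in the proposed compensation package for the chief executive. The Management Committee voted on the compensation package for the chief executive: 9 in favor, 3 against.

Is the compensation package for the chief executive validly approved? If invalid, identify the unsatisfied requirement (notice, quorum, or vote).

Valid — all requirements satisfied.

Notice: 4 business days given; 2 required (4 ≥ 2). Satisfied.
Quorum: 15 present, but the 3 interested partners do not count, leaving 12. Quorum is 12. Satisfied.
Vote: the compensation package for the chief executive requires two-thirds of the disinterested partners present (15 − 3 = 12). 2/3 of 12 = 8, so 8 affirmative votes are needed; 9 voted in favor. Satisfied.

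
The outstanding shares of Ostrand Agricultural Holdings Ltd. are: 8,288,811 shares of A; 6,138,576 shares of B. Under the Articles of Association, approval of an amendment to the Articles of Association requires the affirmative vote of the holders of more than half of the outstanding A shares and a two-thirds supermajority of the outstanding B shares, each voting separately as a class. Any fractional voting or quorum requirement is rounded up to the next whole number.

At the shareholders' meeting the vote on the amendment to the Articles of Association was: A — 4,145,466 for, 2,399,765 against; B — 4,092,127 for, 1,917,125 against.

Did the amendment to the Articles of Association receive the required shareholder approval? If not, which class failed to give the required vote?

A: a majority of 8288811 is 4144406; 4,144,406 required, 4,145,466 in favor — approved.
B: 2/3 of 6138576 = 4092384; 4,092,384 required, 4,092,127 in favor — not approved.

Not approved — the B shares did not give the required vote.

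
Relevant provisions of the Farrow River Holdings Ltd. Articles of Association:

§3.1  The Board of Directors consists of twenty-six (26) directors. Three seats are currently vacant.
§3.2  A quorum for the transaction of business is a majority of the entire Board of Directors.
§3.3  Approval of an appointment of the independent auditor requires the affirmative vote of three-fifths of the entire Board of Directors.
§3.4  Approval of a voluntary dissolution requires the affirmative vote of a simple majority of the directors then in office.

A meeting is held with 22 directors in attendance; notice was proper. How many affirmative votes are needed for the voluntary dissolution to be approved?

The voluntary dissolution requires a majority of the directors then in office (23).
A majority of 23 is 12.

12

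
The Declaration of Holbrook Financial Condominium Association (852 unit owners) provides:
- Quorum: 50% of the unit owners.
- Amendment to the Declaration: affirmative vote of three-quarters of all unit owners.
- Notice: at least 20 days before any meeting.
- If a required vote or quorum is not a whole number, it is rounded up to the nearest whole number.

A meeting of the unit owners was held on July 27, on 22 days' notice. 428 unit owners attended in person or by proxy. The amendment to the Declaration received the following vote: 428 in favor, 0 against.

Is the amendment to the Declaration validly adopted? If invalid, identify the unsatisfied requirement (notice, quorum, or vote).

Notice: 22 days given; 20 required. Satisfied.
Quorum: 50% of 852 = 426; 428 present. Satisfied.
Vote: requires three-fourths of all unit owners (852); 3/4 of 852 = 639, so 639 needed; 428 in favor. Not satisfied.

Invalid — vote requirement not satisfied.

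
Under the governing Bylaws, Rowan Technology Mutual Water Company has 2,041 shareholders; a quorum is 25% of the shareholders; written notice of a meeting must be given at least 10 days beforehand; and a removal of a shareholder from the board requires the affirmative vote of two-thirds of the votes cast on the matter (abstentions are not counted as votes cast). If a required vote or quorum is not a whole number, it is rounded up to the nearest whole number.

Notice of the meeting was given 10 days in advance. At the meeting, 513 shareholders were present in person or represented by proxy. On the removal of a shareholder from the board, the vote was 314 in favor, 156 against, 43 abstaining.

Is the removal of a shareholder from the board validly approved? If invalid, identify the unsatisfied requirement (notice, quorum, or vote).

Notice: 10 days given; 10 required. Satisfied.
Quorum: 25% of 2,041 = 510.25, rounded up to 511; 513 present. Satisfied.
Vote: requires two-thirds of the votes cast (513 − 43 abstaining = 470); 2/3 of 470 = 313.33, rounded up to 314, so 314 needed; 314 in favor. Satisfied.

Valid — all requirements satisfied.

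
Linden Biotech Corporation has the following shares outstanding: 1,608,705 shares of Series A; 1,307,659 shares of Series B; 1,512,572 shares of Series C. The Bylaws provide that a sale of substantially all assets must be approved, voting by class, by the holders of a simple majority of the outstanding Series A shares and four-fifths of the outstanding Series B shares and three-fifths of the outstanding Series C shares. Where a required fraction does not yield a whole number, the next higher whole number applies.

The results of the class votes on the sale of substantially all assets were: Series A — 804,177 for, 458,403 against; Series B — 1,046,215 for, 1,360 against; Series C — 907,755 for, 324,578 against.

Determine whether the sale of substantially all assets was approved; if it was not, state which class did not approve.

Series A: a majority of 1608705 is 804353; 804,353 required, 804,177 in favor — not approved.
Series B: 4/5 of 1307659 = 1046127.20, rounded up to 1046128; 1,046,128 required, 1,046,215 in favor — approved.
Series C: 3/5 of 1512572 = 907543.20, rounded up to 907544; 907,544 required, 907,755 in favor — approved.

Not approved — the Series A shares did not give the required vote.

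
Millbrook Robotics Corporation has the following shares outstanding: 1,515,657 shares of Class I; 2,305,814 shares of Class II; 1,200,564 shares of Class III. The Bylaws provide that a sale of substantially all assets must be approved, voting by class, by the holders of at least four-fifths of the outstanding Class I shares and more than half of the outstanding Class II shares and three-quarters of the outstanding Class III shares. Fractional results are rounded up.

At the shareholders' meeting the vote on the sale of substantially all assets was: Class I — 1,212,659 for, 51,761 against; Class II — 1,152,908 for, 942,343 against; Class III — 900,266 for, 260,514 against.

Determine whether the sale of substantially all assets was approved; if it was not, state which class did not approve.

Class I: 4/5 of 1515657 = 1212525.60, rounded up to 1212526; 1,212,526 required, 1,212,659 in favor — approved.
Class II: a majority of 2305814 is 1152908; 1,152,908 required, 1,152,908 in favor — approved.
Class III: 3/4 of 1200564 = 900423; 900,423 required, 900,266 in favor — not approved.

Not approved — the Class III shares did not give the required vote.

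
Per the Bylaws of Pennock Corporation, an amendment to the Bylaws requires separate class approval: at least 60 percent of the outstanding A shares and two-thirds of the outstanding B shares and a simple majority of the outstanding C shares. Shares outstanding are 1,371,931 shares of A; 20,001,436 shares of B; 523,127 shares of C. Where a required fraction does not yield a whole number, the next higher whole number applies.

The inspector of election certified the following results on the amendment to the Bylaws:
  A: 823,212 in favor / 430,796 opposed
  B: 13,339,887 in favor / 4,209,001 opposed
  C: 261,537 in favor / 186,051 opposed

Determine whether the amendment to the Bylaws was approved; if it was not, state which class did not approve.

Not approved — the C shares did not give the required vote.

A: 3/5 of 1371931 = 823158.60, rounded up to 823159; 823,159 required, 823,212 in favor — approved.
B: 2/3 of 20001436 = 13334290.67, rounded up to 13334291; 13,334,291 required, 13,339,887 in favor — approved.
C: a majority of 523127 is 261564; 261,564 required, 261,537 in favor — not approved.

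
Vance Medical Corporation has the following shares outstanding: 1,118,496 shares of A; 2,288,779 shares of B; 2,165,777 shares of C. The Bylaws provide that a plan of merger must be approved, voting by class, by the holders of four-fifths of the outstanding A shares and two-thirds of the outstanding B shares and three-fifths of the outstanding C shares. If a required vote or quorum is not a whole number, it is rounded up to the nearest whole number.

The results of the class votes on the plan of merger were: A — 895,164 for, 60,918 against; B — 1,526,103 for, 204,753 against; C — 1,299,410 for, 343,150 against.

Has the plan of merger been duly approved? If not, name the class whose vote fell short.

A: 4/5 of 1118496 = 894796.80, rounded up to 894797; 894,797 required, 895,164 in favor — approved.
B: 2/3 of 2288779 = 1525852.67, rounded up to 1525853; 1,525,853 required, 1,526,103 in favor — approved.
C: 3/5 of 2165777 = 1299466.20, rounded up to 1299467; 1,299,467 required, 1,299,410 in favor — not approved.

Not approved — the C shares did not give the required vote.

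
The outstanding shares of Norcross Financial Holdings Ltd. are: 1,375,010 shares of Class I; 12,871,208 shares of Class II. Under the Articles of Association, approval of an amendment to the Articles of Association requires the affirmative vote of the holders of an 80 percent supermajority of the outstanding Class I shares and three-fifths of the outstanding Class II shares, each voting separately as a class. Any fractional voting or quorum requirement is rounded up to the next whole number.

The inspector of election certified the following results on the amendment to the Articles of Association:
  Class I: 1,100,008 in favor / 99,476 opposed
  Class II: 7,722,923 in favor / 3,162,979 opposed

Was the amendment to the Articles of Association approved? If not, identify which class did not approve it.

Class I: 4/5 of 1375010 = 1100008; 1,100,008 required, 1,100,008 in favor — approved.
Class II: 3/5 of 12871208 = 7722724.80, rounded up to 7722725; 7,722,725 required, 7,722,923 in favor — approved.

Approved — every class gave the required vote.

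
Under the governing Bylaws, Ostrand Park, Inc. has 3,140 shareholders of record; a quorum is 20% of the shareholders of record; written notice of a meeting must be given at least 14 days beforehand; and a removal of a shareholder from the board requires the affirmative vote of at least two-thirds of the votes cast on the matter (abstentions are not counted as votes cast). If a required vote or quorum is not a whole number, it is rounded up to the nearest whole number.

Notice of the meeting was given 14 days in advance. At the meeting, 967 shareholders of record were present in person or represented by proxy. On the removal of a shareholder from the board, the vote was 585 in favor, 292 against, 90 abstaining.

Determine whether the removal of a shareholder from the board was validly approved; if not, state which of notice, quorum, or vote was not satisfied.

Notice: 14 days given; 14 required. Satisfied.
Quorum: 20% of 3,140 = 628; 967 present. Satisfied.
Vote: requires two-thirds of the votes cast (967 − 90 abstaining = 877); 2/3 of 877 = 584.67, rounded up to 585, so 585 needed; 585 in favor. Satisfied.

Valid — all requirements satisfied.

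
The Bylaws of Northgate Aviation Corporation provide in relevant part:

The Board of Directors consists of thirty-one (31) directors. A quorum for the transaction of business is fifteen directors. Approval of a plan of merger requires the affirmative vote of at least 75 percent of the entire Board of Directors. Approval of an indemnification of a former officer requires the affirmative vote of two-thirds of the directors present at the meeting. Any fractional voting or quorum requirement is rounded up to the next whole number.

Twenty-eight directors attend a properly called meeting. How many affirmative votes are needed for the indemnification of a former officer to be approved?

19

The indemnification of a former officer requires two-thirds of the directors present (28).
2/3 of 28 = 18.67, rounded up to 19.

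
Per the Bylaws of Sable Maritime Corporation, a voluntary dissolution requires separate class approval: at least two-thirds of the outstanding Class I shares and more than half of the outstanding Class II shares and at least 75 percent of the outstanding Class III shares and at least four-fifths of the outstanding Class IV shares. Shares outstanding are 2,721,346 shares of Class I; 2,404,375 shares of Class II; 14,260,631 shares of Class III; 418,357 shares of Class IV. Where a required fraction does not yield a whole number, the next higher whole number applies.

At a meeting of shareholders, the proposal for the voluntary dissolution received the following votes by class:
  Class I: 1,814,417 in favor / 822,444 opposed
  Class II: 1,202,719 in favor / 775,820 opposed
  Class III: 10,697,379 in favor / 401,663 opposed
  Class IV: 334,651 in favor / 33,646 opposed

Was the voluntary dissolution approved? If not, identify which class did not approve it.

Class I: 2/3 of 2721346 = 1814230.67, rounded up to 1814231; 1,814,231 required, 1,814,417 in favor — approved.
Class II: a majority of 2404375 is 1202188; 1,202,188 required, 1,202,719 in favor — approved.
Class III: 3/4 of 14260631 = 10695473.25, rounded up to 10695474; 10,695,474 required, 10,697,379 in favor — approved.
Class IV: 4/5 of 418357 = 334685.60, rounded up to 334686; 334,686 required, 334,651 in favor — not approved.

Not approved — the Class IV shares did not give the required vote.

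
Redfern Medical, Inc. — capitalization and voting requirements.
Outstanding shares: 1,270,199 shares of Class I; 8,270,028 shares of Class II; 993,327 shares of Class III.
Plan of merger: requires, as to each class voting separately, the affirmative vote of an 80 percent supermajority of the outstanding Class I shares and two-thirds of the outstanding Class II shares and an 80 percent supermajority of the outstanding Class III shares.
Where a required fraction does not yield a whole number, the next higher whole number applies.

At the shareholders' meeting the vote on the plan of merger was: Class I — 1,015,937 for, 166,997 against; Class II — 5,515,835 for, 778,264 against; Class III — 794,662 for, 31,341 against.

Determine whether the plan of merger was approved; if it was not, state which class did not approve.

Class I: 4/5 of 1270199 = 1016159.20, rounded up to 1016160; 1,016,160 required, 1,015,937 in favor — not approved.
Class II: 2/3 of 8270028 = 5513352; 5,513,352 required, 5,515,835 in favor — approved.
Class III: 4/5 of 993327 = 794661.60, rounded up to 794662; 794,662 required, 794,662 in favor — approved.

Not approved — the Class I shares did not give the required vote.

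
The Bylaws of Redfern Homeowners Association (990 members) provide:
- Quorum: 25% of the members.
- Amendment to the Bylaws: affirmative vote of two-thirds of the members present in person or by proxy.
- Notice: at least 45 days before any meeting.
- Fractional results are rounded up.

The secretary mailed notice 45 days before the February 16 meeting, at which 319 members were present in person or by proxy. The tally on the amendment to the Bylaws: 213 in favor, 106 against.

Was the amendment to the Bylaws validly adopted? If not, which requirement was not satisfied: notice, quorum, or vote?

Valid — all requirements satisfied.

Notice: 45 days given; 45 required. Satisfied.
Quorum: 25% of 990 = 247.50, rounded up to 248; 319 present. Satisfied.
Vote: requires two-thirds of those present (319); 2/3 of 319 = 212.67, rounded up to 213, so 213 needed; 213 in favor. Satisfied.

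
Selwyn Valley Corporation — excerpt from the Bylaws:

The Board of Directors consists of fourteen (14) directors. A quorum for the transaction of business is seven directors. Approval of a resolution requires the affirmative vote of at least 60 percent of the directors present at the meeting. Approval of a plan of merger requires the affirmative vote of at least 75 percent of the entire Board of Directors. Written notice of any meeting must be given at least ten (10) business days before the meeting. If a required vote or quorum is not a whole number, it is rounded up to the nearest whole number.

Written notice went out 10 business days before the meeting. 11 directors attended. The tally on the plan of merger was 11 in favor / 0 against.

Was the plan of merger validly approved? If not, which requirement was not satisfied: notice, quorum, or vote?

Valid — all requirements satisfied.

Notice: 10 business days given; 10 required (10 ≥ 10). Satisfied.
Quorum: 11 present; quorum is 7. Satisfied.
Vote: the plan of merger requires three-fourths of the entire Board of Directors (14). 3/4 of 14 = 10.50, rounded up to 11, so 11 affirmative votes are needed; 11 voted in favor. Satisfied.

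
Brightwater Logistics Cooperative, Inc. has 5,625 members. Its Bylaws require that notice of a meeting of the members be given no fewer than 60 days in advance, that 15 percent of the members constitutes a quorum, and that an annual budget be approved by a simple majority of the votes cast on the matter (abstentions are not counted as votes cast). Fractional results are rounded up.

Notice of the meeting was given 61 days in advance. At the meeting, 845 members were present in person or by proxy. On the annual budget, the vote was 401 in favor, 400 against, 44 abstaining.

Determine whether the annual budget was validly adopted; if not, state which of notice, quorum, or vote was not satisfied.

Valid — all requirements satisfied.

Notice: 61 days given; 60 required. Satisfied.
Quorum: 15% of 5,625 = 843.75, rounded up to 844; 845 present. Satisfied.
Vote: requires a majority of the votes cast (845 − 44 abstaining = 801); a majority of 801 is 401, so 401 needed; 401 in favor. Satisfied.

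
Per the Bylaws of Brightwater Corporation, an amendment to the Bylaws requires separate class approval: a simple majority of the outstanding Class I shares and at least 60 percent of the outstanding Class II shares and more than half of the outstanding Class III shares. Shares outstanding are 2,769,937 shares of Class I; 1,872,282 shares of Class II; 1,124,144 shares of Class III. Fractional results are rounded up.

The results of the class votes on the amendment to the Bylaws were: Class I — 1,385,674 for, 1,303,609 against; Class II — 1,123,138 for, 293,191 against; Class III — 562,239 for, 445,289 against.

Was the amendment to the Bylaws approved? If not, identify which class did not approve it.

Not approved — the Class II shares did not give the required vote.

Class I: a majority of 2769937 is 1384969; 1,384,969 required, 1,385,674 in favor — approved.
Class II: 3/5 of 1872282 = 1123369.20, rounded up to 1123370; 1,123,370 required, 1,123,138 in favor — not approved.
Class III: a majority of 1124144 is 562073; 562,073 required, 562,239 in favor — approved.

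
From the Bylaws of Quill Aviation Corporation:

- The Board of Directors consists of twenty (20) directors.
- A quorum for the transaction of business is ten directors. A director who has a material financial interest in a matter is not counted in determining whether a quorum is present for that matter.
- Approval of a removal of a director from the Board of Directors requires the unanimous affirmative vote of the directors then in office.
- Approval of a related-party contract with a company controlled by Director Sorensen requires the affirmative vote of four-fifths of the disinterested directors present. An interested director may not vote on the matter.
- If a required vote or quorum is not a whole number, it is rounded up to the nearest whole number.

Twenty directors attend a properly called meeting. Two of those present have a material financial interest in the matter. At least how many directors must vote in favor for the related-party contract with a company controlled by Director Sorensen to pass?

15

The related-party contract with a company controlled by Director Sorensen requires four-fifths of the disinterested directors present (20 − 2 = 18).
4/5 of 18 = 14.40, rounded up to 15.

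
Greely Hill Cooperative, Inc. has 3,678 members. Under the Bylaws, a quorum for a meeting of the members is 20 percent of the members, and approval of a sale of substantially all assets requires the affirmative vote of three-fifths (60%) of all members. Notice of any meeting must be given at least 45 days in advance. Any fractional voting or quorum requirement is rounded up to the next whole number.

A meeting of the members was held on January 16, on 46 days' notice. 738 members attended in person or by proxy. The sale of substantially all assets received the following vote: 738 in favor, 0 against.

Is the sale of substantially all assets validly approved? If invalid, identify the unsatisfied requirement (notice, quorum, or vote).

Notice: 46 days given; 45 required. Satisfied.
Quorum: 20% of 3,678 = 735.60, rounded up to 736; 738 present. Satisfied.
Vote: requires three-fifths of all members (3,678); 3/5 of 3678 = 2206.80, rounded up to 2207, so 2,207 needed; 738 in favor. Not satisfied.

Invalid — vote requirement not satisfied.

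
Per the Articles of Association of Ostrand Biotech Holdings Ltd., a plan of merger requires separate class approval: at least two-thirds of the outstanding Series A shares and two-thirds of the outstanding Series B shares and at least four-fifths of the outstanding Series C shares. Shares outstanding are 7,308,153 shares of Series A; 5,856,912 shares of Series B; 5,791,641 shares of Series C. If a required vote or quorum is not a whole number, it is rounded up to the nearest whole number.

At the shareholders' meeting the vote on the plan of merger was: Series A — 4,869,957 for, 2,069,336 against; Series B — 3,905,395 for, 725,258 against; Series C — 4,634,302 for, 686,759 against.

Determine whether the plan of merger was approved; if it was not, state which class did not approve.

Series A: 2/3 of 7308153 = 4872102; 4,872,102 required, 4,869,957 in favor — not approved.
Series B: 2/3 of 5856912 = 3904608; 3,904,608 required, 3,905,395 in favor — approved.
Series C: 4/5 of 5791641 = 4633312.80, rounded up to 4633313; 4,633,313 required, 4,634,302 in favor — approved.

Not approved — the Series A shares did not give the required vote.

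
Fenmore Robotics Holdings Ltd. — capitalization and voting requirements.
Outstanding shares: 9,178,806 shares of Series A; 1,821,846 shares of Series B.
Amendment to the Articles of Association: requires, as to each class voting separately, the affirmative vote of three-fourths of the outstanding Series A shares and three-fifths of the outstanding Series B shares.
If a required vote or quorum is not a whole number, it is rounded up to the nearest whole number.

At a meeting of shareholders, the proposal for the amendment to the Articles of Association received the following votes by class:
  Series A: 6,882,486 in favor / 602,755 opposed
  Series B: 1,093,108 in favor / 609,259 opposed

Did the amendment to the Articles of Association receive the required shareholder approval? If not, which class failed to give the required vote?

Series A: 3/4 of 9178806 = 6884104.50, rounded up to 6884105; 6,884,105 required, 6,882,486 in favor — not approved.
Series B: 3/5 of 1821846 = 1093107.60, rounded up to 1093108; 1,093,108 required, 1,093,108 in favor — approved.

Not approved — the Series A shares did not give the required vote.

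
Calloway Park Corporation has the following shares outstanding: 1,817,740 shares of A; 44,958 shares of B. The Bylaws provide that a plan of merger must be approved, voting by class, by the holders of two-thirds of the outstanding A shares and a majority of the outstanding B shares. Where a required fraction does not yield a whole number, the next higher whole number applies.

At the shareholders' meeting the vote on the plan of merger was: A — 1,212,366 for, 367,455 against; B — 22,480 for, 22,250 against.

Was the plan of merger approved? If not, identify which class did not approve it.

Approved — every class gave the required vote.

A: 2/3 of 1817740 = 1211826.67, rounded up to 1211827; 1,211,827 required, 1,212,366 in favor — approved.
B: a majority of 44958 is 22480; 22,480 required, 22,480 in favor — approved.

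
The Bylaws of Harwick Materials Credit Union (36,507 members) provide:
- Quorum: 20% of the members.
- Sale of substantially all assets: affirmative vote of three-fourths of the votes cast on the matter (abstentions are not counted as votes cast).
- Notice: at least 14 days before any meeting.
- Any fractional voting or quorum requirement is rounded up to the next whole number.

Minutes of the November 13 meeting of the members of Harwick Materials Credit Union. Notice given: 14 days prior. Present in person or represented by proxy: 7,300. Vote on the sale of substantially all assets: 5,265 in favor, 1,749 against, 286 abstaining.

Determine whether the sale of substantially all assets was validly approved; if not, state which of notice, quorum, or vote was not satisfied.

Notice: 14 days given; 14 required. Satisfied.
Quorum: 20% of 36,507 = 7,301.40, rounded up to 7,302; 7,300 present. Not satisfied.
Vote: requires three-fourths of the votes cast (7,300 − 286 abstaining = 7,014); 3/4 of 7014 = 5260.50, rounded up to 5261, so 5,261 needed; 5,265 in favor. Satisfied.

Invalid — quorum requirement not satisfied.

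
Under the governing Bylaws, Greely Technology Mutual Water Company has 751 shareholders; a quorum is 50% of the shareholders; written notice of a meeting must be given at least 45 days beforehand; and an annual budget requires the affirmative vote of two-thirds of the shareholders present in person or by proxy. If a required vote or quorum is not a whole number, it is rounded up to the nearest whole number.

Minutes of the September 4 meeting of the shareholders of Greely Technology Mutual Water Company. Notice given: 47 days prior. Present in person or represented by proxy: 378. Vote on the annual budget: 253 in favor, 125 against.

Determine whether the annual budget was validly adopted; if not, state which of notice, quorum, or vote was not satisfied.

Notice: 47 days given; 45 required. Satisfied.
Quorum: 50% of 751 = 375.50, rounded up to 376; 378 present. Satisfied.
Vote: requires two-thirds of those present (378); 2/3 of 378 = 252, so 252 needed; 253 in favor. Satisfied.

Valid — all requirements satisfied.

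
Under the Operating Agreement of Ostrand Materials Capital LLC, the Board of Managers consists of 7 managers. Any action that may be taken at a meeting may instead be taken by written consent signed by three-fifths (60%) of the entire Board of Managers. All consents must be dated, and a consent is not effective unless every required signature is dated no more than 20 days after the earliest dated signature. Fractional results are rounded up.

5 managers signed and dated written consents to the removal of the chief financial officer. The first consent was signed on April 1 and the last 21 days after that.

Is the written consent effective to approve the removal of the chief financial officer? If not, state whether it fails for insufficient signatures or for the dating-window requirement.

Not effective — dating-window requirement not satisfied.

Signatures required: three-fifths (60%) of 7 — 3/5 of 7 = 4.20, rounded up to 5, so 5 needed; 5 signed. Sufficient.
Dating window: the latest signature is 21 days after the earliest; the limit is 20 days. Outside the window.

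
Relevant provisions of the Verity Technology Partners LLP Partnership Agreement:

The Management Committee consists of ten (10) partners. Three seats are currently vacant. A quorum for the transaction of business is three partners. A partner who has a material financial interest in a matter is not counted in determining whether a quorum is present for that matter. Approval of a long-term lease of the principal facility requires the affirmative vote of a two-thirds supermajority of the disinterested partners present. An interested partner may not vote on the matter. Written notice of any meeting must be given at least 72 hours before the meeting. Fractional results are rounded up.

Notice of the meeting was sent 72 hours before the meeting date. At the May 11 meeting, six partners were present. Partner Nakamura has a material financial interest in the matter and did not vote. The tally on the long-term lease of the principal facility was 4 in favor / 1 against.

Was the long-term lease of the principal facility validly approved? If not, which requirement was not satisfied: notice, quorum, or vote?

Notice: 72 hours given; 72 required (72 ≥ 72). Satisfied.
Quorum: 6 present, but the 1 interested partner does not count, leaving 5. Quorum is 3. Satisfied.
Vote: the long-term lease of the principal facility requires two-thirds of the disinterested partners present (6 − 1 = 5). 2/3 of 5 = 3.33, rounded up to 4, so 4 affirmative votes are needed; 4 voted in favor. Satisfied.

Valid — all requirements satisfied.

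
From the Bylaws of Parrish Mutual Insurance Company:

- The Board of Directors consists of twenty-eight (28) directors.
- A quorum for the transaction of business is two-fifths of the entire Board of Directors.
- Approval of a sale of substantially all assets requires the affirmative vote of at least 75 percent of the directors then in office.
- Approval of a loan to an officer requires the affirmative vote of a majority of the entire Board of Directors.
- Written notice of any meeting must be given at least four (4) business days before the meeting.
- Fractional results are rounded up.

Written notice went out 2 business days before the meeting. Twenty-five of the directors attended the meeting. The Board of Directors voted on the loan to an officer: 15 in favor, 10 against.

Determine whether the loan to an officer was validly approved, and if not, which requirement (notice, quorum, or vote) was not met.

Invalid — notice requirement not satisfied.

Notice: 2 business days given; 4 required (2 < 4). Not satisfied.
Quorum: 25 present; quorum is 12. Satisfied.
Vote: the loan to an officer requires a majority of the entire Board of Directors (28). A majority of 28 is 15, so 15 affirmative votes are needed; 15 voted in favor. Satisfied.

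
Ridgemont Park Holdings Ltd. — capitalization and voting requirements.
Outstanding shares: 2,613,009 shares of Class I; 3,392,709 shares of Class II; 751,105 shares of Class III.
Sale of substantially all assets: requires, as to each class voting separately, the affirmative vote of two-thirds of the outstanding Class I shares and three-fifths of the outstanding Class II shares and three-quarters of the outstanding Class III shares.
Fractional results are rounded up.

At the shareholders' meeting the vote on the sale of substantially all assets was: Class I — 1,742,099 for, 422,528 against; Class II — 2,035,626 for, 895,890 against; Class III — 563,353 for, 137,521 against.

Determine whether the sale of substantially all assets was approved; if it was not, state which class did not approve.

Class I: 2/3 of 2613009 = 1742006; 1,742,006 required, 1,742,099 in favor — approved.
Class II: 3/5 of 3392709 = 2035625.40, rounded up to 2035626; 2,035,626 required, 2,035,626 in favor — approved.
Class III: 3/4 of 751105 = 563328.75, rounded up to 563329; 563,329 required, 563,353 in favor — approved.

Approved — every class gave the required vote.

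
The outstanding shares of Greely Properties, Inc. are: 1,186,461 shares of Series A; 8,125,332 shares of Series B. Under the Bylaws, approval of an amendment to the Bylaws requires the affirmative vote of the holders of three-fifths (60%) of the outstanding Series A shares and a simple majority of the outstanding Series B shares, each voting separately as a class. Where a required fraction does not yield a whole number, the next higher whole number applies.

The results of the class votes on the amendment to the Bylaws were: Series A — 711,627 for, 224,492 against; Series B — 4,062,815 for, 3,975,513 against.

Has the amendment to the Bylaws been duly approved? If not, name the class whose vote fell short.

Not approved — the Series A shares did not give the required vote.

Series A: 3/5 of 1186461 = 711876.60, rounded up to 711877; 711,877 required, 711,627 in favor — not approved.
Series B: a majority of 8125332 is 4062667; 4,062,667 required, 4,062,815 in favor — approved.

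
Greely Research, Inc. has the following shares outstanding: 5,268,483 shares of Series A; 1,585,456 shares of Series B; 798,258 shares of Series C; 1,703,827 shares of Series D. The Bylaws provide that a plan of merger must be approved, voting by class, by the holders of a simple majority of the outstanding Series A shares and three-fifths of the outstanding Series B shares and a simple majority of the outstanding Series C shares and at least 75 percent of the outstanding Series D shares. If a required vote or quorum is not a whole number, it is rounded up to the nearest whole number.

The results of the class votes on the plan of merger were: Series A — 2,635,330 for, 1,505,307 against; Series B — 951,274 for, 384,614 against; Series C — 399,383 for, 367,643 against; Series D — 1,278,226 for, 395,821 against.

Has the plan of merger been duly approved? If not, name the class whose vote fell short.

Series A: a majority of 5268483 is 2634242; 2,634,242 required, 2,635,330 in favor — approved.
Series B: 3/5 of 1585456 = 951273.60, rounded up to 951274; 951,274 required, 951,274 in favor — approved.
Series C: a majority of 798258 is 399130; 399,130 required, 399,383 in favor — approved.
Series D: 3/4 of 1703827 = 1277870.25, rounded up to 1277871; 1,277,871 required, 1,278,226 in favor — approved.

Approved — every class gave the required vote.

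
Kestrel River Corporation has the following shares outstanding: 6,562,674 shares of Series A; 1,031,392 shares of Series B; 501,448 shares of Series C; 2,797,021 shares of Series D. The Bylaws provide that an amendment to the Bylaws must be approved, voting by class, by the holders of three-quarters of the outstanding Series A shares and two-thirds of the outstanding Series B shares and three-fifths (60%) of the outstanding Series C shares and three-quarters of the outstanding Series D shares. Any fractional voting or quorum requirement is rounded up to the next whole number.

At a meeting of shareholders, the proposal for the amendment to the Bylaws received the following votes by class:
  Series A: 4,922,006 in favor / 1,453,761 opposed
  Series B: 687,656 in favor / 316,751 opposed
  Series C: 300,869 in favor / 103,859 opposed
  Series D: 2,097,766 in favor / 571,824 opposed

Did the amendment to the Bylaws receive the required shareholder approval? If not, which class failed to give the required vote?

Series A: 3/4 of 6562674 = 4922005.50, rounded up to 4922006; 4,922,006 required, 4,922,006 in favor — approved.
Series B: 2/3 of 1031392 = 687594.67, rounded up to 687595; 687,595 required, 687,656 in favor — approved.
Series C: 3/5 of 501448 = 300868.80, rounded up to 300869; 300,869 required, 300,869 in favor — approved.
Series D: 3/4 of 2797021 = 2097765.75, rounded up to 2097766; 2,097,766 required, 2,097,766 in favor — approved.

Approved — every class gave the required vote.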